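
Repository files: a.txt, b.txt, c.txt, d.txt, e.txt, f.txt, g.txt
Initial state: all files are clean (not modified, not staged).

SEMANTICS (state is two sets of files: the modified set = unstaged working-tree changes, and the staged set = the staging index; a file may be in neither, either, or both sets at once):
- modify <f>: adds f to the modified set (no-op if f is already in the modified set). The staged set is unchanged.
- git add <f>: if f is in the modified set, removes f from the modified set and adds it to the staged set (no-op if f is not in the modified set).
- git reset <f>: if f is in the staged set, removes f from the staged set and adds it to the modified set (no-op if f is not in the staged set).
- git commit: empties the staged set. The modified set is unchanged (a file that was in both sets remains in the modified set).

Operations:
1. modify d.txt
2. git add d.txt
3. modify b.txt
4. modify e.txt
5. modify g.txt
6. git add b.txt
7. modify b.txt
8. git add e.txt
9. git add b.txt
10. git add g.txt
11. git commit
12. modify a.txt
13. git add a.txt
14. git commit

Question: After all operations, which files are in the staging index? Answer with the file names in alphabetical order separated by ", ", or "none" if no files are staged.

After op 1 (modify d.txt): modified={d.txt} staged={none}
After op 2 (git add d.txt): modified={none} staged={d.txt}
After op 3 (modify b.txt): modified={b.txt} staged={d.txt}
After op 4 (modify e.txt): modified={b.txt, e.txt} staged={d.txt}
After op 5 (modify g.txt): modified={b.txt, e.txt, g.txt} staged={d.txt}
After op 6 (git add b.txt): modified={e.txt, g.txt} staged={b.txt, d.txt}
After op 7 (modify b.txt): modified={b.txt, e.txt, g.txt} staged={b.txt, d.txt}
After op 8 (git add e.txt): modified={b.txt, g.txt} staged={b.txt, d.txt, e.txt}
After op 9 (git add b.txt): modified={g.txt} staged={b.txt, d.txt, e.txt}
After op 10 (git add g.txt): modified={none} staged={b.txt, d.txt, e.txt, g.txt}
After op 11 (git commit): modified={none} staged={none}
After op 12 (modify a.txt): modified={a.txt} staged={none}
After op 13 (git add a.txt): modified={none} staged={a.txt}
After op 14 (git commit): modified={none} staged={none}

Answer: none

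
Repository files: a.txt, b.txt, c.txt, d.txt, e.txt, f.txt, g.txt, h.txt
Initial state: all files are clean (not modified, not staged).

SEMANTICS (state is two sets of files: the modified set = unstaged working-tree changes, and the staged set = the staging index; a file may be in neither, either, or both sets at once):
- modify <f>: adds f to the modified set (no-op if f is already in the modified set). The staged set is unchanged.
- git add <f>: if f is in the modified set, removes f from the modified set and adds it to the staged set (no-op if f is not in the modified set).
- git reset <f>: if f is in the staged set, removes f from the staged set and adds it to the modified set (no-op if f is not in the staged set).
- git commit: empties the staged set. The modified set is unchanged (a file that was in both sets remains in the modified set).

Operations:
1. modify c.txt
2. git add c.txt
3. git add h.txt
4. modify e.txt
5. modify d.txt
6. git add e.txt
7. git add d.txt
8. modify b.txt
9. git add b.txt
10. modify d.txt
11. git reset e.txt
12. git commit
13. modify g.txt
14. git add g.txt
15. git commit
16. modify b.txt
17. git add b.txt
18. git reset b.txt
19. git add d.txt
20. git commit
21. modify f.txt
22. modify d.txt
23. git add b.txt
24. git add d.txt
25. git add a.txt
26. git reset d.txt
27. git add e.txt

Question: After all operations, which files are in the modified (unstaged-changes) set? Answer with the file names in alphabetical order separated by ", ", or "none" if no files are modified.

Answer: d.txt, f.txt

Derivation:
After op 1 (modify c.txt): modified={c.txt} staged={none}
After op 2 (git add c.txt): modified={none} staged={c.txt}
After op 3 (git add h.txt): modified={none} staged={c.txt}
After op 4 (modify e.txt): modified={e.txt} staged={c.txt}
After op 5 (modify d.txt): modified={d.txt, e.txt} staged={c.txt}
After op 6 (git add e.txt): modified={d.txt} staged={c.txt, e.txt}
After op 7 (git add d.txt): modified={none} staged={c.txt, d.txt, e.txt}
After op 8 (modify b.txt): modified={b.txt} staged={c.txt, d.txt, e.txt}
After op 9 (git add b.txt): modified={none} staged={b.txt, c.txt, d.txt, e.txt}
After op 10 (modify d.txt): modified={d.txt} staged={b.txt, c.txt, d.txt, e.txt}
After op 11 (git reset e.txt): modified={d.txt, e.txt} staged={b.txt, c.txt, d.txt}
After op 12 (git commit): modified={d.txt, e.txt} staged={none}
After op 13 (modify g.txt): modified={d.txt, e.txt, g.txt} staged={none}
After op 14 (git add g.txt): modified={d.txt, e.txt} staged={g.txt}
After op 15 (git commit): modified={d.txt, e.txt} staged={none}
After op 16 (modify b.txt): modified={b.txt, d.txt, e.txt} staged={none}
After op 17 (git add b.txt): modified={d.txt, e.txt} staged={b.txt}
After op 18 (git reset b.txt): modified={b.txt, d.txt, e.txt} staged={none}
After op 19 (git add d.txt): modified={b.txt, e.txt} staged={d.txt}
After op 20 (git commit): modified={b.txt, e.txt} staged={none}
After op 21 (modify f.txt): modified={b.txt, e.txt, f.txt} staged={none}
After op 22 (modify d.txt): modified={b.txt, d.txt, e.txt, f.txt} staged={none}
After op 23 (git add b.txt): modified={d.txt, e.txt, f.txt} staged={b.txt}
After op 24 (git add d.txt): modified={e.txt, f.txt} staged={b.txt, d.txt}
After op 25 (git add a.txt): modified={e.txt, f.txt} staged={b.txt, d.txt}
After op 26 (git reset d.txt): modified={d.txt, e.txt, f.txt} staged={b.txt}
After op 27 (git add e.txt): modified={d.txt, f.txt} staged={b.txt, e.txt}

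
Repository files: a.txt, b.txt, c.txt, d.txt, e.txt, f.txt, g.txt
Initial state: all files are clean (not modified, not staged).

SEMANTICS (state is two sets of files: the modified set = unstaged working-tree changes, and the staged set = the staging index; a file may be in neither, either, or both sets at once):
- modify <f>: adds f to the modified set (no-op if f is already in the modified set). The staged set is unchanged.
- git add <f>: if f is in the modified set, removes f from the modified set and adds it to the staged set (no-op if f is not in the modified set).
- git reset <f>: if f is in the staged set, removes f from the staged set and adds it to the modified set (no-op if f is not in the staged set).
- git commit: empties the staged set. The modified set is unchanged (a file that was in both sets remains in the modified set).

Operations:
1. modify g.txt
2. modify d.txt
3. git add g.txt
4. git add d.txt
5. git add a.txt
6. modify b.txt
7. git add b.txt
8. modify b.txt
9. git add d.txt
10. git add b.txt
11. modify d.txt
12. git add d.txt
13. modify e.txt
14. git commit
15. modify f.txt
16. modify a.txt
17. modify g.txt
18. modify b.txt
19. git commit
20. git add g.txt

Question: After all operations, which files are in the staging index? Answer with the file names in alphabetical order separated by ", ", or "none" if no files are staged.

After op 1 (modify g.txt): modified={g.txt} staged={none}
After op 2 (modify d.txt): modified={d.txt, g.txt} staged={none}
After op 3 (git add g.txt): modified={d.txt} staged={g.txt}
After op 4 (git add d.txt): modified={none} staged={d.txt, g.txt}
After op 5 (git add a.txt): modified={none} staged={d.txt, g.txt}
After op 6 (modify b.txt): modified={b.txt} staged={d.txt, g.txt}
After op 7 (git add b.txt): modified={none} staged={b.txt, d.txt, g.txt}
After op 8 (modify b.txt): modified={b.txt} staged={b.txt, d.txt, g.txt}
After op 9 (git add d.txt): modified={b.txt} staged={b.txt, d.txt, g.txt}
After op 10 (git add b.txt): modified={none} staged={b.txt, d.txt, g.txt}
After op 11 (modify d.txt): modified={d.txt} staged={b.txt, d.txt, g.txt}
After op 12 (git add d.txt): modified={none} staged={b.txt, d.txt, g.txt}
After op 13 (modify e.txt): modified={e.txt} staged={b.txt, d.txt, g.txt}
After op 14 (git commit): modified={e.txt} staged={none}
After op 15 (modify f.txt): modified={e.txt, f.txt} staged={none}
After op 16 (modify a.txt): modified={a.txt, e.txt, f.txt} staged={none}
After op 17 (modify g.txt): modified={a.txt, e.txt, f.txt, g.txt} staged={none}
After op 18 (modify b.txt): modified={a.txt, b.txt, e.txt, f.txt, g.txt} staged={none}
After op 19 (git commit): modified={a.txt, b.txt, e.txt, f.txt, g.txt} staged={none}
After op 20 (git add g.txt): modified={a.txt, b.txt, e.txt, f.txt} staged={g.txt}

Answer: g.txt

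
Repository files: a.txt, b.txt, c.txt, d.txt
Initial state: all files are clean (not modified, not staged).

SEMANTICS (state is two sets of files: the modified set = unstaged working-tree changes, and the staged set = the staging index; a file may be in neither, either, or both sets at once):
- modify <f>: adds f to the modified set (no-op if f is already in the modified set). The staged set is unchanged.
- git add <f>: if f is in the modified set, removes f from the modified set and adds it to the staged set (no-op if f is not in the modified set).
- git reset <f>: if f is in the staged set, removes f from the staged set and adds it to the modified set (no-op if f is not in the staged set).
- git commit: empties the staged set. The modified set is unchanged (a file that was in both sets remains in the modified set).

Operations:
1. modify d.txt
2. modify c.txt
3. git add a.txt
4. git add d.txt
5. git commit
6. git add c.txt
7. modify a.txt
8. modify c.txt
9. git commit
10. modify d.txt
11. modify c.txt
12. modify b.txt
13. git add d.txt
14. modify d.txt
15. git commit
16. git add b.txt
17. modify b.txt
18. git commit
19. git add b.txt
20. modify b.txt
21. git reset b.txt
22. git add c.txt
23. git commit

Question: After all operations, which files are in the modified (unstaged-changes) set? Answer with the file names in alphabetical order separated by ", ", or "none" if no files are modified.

After op 1 (modify d.txt): modified={d.txt} staged={none}
After op 2 (modify c.txt): modified={c.txt, d.txt} staged={none}
After op 3 (git add a.txt): modified={c.txt, d.txt} staged={none}
After op 4 (git add d.txt): modified={c.txt} staged={d.txt}
After op 5 (git commit): modified={c.txt} staged={none}
After op 6 (git add c.txt): modified={none} staged={c.txt}
After op 7 (modify a.txt): modified={a.txt} staged={c.txt}
After op 8 (modify c.txt): modified={a.txt, c.txt} staged={c.txt}
After op 9 (git commit): modified={a.txt, c.txt} staged={none}
After op 10 (modify d.txt): modified={a.txt, c.txt, d.txt} staged={none}
After op 11 (modify c.txt): modified={a.txt, c.txt, d.txt} staged={none}
After op 12 (modify b.txt): modified={a.txt, b.txt, c.txt, d.txt} staged={none}
After op 13 (git add d.txt): modified={a.txt, b.txt, c.txt} staged={d.txt}
After op 14 (modify d.txt): modified={a.txt, b.txt, c.txt, d.txt} staged={d.txt}
After op 15 (git commit): modified={a.txt, b.txt, c.txt, d.txt} staged={none}
After op 16 (git add b.txt): modified={a.txt, c.txt, d.txt} staged={b.txt}
After op 17 (modify b.txt): modified={a.txt, b.txt, c.txt, d.txt} staged={b.txt}
After op 18 (git commit): modified={a.txt, b.txt, c.txt, d.txt} staged={none}
After op 19 (git add b.txt): modified={a.txt, c.txt, d.txt} staged={b.txt}
After op 20 (modify b.txt): modified={a.txt, b.txt, c.txt, d.txt} staged={b.txt}
After op 21 (git reset b.txt): modified={a.txt, b.txt, c.txt, d.txt} staged={none}
After op 22 (git add c.txt): modified={a.txt, b.txt, d.txt} staged={c.txt}
After op 23 (git commit): modified={a.txt, b.txt, d.txt} staged={none}

Answer: a.txt, b.txt, d.txt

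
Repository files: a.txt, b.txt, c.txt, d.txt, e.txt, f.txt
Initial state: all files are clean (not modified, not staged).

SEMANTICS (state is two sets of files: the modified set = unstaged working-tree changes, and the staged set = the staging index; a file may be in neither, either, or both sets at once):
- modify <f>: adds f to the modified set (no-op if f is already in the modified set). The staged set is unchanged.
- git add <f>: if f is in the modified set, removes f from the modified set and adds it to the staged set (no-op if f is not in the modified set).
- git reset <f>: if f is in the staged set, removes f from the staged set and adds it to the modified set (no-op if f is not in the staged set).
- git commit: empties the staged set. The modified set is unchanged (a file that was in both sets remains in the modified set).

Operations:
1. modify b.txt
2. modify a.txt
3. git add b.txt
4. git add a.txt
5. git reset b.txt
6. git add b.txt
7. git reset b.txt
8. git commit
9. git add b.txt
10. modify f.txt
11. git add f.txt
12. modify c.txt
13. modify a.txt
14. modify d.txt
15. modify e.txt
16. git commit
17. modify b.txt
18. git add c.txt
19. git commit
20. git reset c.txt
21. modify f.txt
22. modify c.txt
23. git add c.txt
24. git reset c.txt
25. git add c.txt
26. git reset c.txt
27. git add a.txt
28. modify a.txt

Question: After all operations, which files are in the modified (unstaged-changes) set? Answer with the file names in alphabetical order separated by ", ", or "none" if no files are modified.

Answer: a.txt, b.txt, c.txt, d.txt, e.txt, f.txt

Derivation:
After op 1 (modify b.txt): modified={b.txt} staged={none}
After op 2 (modify a.txt): modified={a.txt, b.txt} staged={none}
After op 3 (git add b.txt): modified={a.txt} staged={b.txt}
After op 4 (git add a.txt): modified={none} staged={a.txt, b.txt}
After op 5 (git reset b.txt): modified={b.txt} staged={a.txt}
After op 6 (git add b.txt): modified={none} staged={a.txt, b.txt}
After op 7 (git reset b.txt): modified={b.txt} staged={a.txt}
After op 8 (git commit): modified={b.txt} staged={none}
After op 9 (git add b.txt): modified={none} staged={b.txt}
After op 10 (modify f.txt): modified={f.txt} staged={b.txt}
After op 11 (git add f.txt): modified={none} staged={b.txt, f.txt}
After op 12 (modify c.txt): modified={c.txt} staged={b.txt, f.txt}
After op 13 (modify a.txt): modified={a.txt, c.txt} staged={b.txt, f.txt}
After op 14 (modify d.txt): modified={a.txt, c.txt, d.txt} staged={b.txt, f.txt}
After op 15 (modify e.txt): modified={a.txt, c.txt, d.txt, e.txt} staged={b.txt, f.txt}
After op 16 (git commit): modified={a.txt, c.txt, d.txt, e.txt} staged={none}
After op 17 (modify b.txt): modified={a.txt, b.txt, c.txt, d.txt, e.txt} staged={none}
After op 18 (git add c.txt): modified={a.txt, b.txt, d.txt, e.txt} staged={c.txt}
After op 19 (git commit): modified={a.txt, b.txt, d.txt, e.txt} staged={none}
After op 20 (git reset c.txt): modified={a.txt, b.txt, d.txt, e.txt} staged={none}
After op 21 (modify f.txt): modified={a.txt, b.txt, d.txt, e.txt, f.txt} staged={none}
After op 22 (modify c.txt): modified={a.txt, b.txt, c.txt, d.txt, e.txt, f.txt} staged={none}
After op 23 (git add c.txt): modified={a.txt, b.txt, d.txt, e.txt, f.txt} staged={c.txt}
After op 24 (git reset c.txt): modified={a.txt, b.txt, c.txt, d.txt, e.txt, f.txt} staged={none}
After op 25 (git add c.txt): modified={a.txt, b.txt, d.txt, e.txt, f.txt} staged={c.txt}
After op 26 (git reset c.txt): modified={a.txt, b.txt, c.txt, d.txt, e.txt, f.txt} staged={none}
After op 27 (git add a.txt): modified={b.txt, c.txt, d.txt, e.txt, f.txt} staged={a.txt}
After op 28 (modify a.txt): modified={a.txt, b.txt, c.txt, d.txt, e.txt, f.txt} staged={a.txt}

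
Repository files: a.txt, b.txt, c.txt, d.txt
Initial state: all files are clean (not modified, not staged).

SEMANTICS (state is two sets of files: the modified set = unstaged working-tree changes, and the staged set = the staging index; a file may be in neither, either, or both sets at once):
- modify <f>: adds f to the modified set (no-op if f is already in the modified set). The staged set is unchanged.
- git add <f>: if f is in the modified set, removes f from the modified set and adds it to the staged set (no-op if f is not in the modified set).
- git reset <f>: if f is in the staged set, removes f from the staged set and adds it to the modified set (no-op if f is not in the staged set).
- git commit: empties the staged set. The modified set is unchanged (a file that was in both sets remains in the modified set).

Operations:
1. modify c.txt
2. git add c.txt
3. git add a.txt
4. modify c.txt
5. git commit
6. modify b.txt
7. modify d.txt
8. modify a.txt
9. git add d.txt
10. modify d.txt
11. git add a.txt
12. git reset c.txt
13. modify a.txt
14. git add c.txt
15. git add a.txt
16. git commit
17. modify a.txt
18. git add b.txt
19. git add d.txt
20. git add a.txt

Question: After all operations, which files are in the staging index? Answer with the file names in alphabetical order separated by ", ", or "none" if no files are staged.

Answer: a.txt, b.txt, d.txt

Derivation:
After op 1 (modify c.txt): modified={c.txt} staged={none}
After op 2 (git add c.txt): modified={none} staged={c.txt}
After op 3 (git add a.txt): modified={none} staged={c.txt}
After op 4 (modify c.txt): modified={c.txt} staged={c.txt}
After op 5 (git commit): modified={c.txt} staged={none}
After op 6 (modify b.txt): modified={b.txt, c.txt} staged={none}
After op 7 (modify d.txt): modified={b.txt, c.txt, d.txt} staged={none}
After op 8 (modify a.txt): modified={a.txt, b.txt, c.txt, d.txt} staged={none}
After op 9 (git add d.txt): modified={a.txt, b.txt, c.txt} staged={d.txt}
After op 10 (modify d.txt): modified={a.txt, b.txt, c.txt, d.txt} staged={d.txt}
After op 11 (git add a.txt): modified={b.txt, c.txt, d.txt} staged={a.txt, d.txt}
After op 12 (git reset c.txt): modified={b.txt, c.txt, d.txt} staged={a.txt, d.txt}
After op 13 (modify a.txt): modified={a.txt, b.txt, c.txt, d.txt} staged={a.txt, d.txt}
After op 14 (git add c.txt): modified={a.txt, b.txt, d.txt} staged={a.txt, c.txt, d.txt}
After op 15 (git add a.txt): modified={b.txt, d.txt} staged={a.txt, c.txt, d.txt}
After op 16 (git commit): modified={b.txt, d.txt} staged={none}
After op 17 (modify a.txt): modified={a.txt, b.txt, d.txt} staged={none}
After op 18 (git add b.txt): modified={a.txt, d.txt} staged={b.txt}
After op 19 (git add d.txt): modified={a.txt} staged={b.txt, d.txt}
After op 20 (git add a.txt): modified={none} staged={a.txt, b.txt, d.txt}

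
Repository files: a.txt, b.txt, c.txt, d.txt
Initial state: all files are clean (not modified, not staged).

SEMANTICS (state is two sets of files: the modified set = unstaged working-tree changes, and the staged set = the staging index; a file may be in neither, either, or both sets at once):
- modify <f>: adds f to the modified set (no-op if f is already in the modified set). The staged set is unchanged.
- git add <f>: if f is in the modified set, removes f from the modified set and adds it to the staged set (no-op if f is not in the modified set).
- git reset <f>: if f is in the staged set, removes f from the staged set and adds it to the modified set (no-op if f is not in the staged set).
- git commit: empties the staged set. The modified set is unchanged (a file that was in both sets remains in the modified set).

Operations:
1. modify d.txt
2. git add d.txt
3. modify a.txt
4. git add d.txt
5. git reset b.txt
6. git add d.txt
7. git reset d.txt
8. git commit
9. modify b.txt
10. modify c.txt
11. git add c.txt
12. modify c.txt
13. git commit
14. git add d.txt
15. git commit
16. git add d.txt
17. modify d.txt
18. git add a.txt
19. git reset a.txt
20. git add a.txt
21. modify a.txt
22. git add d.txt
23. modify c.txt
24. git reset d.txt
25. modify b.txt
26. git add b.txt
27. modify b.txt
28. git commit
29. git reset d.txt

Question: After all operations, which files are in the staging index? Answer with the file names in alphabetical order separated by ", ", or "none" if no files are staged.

After op 1 (modify d.txt): modified={d.txt} staged={none}
After op 2 (git add d.txt): modified={none} staged={d.txt}
After op 3 (modify a.txt): modified={a.txt} staged={d.txt}
After op 4 (git add d.txt): modified={a.txt} staged={d.txt}
After op 5 (git reset b.txt): modified={a.txt} staged={d.txt}
After op 6 (git add d.txt): modified={a.txt} staged={d.txt}
After op 7 (git reset d.txt): modified={a.txt, d.txt} staged={none}
After op 8 (git commit): modified={a.txt, d.txt} staged={none}
After op 9 (modify b.txt): modified={a.txt, b.txt, d.txt} staged={none}
After op 10 (modify c.txt): modified={a.txt, b.txt, c.txt, d.txt} staged={none}
After op 11 (git add c.txt): modified={a.txt, b.txt, d.txt} staged={c.txt}
After op 12 (modify c.txt): modified={a.txt, b.txt, c.txt, d.txt} staged={c.txt}
After op 13 (git commit): modified={a.txt, b.txt, c.txt, d.txt} staged={none}
After op 14 (git add d.txt): modified={a.txt, b.txt, c.txt} staged={d.txt}
After op 15 (git commit): modified={a.txt, b.txt, c.txt} staged={none}
After op 16 (git add d.txt): modified={a.txt, b.txt, c.txt} staged={none}
After op 17 (modify d.txt): modified={a.txt, b.txt, c.txt, d.txt} staged={none}
After op 18 (git add a.txt): modified={b.txt, c.txt, d.txt} staged={a.txt}
After op 19 (git reset a.txt): modified={a.txt, b.txt, c.txt, d.txt} staged={none}
After op 20 (git add a.txt): modified={b.txt, c.txt, d.txt} staged={a.txt}
After op 21 (modify a.txt): modified={a.txt, b.txt, c.txt, d.txt} staged={a.txt}
After op 22 (git add d.txt): modified={a.txt, b.txt, c.txt} staged={a.txt, d.txt}
After op 23 (modify c.txt): modified={a.txt, b.txt, c.txt} staged={a.txt, d.txt}
After op 24 (git reset d.txt): modified={a.txt, b.txt, c.txt, d.txt} staged={a.txt}
After op 25 (modify b.txt): modified={a.txt, b.txt, c.txt, d.txt} staged={a.txt}
After op 26 (git add b.txt): modified={a.txt, c.txt, d.txt} staged={a.txt, b.txt}
After op 27 (modify b.txt): modified={a.txt, b.txt, c.txt, d.txt} staged={a.txt, b.txt}
After op 28 (git commit): modified={a.txt, b.txt, c.txt, d.txt} staged={none}
After op 29 (git reset d.txt): modified={a.txt, b.txt, c.txt, d.txt} staged={none}

Answer: none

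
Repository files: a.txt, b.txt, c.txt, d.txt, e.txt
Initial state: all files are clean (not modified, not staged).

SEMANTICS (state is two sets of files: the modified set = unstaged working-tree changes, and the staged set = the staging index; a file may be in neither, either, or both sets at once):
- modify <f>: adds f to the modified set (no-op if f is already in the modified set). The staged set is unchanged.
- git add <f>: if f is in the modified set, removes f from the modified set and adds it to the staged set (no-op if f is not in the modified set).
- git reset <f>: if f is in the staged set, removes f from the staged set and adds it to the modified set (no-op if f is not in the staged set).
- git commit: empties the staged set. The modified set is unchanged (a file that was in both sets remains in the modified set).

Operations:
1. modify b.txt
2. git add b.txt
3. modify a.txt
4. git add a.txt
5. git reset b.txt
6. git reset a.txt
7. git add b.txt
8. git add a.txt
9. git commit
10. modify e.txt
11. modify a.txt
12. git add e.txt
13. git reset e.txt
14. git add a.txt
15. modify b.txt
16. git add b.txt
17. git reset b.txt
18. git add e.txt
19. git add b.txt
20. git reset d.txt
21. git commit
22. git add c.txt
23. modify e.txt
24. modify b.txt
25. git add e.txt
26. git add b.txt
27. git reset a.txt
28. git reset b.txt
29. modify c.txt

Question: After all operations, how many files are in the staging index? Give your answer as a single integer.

Answer: 1

Derivation:
After op 1 (modify b.txt): modified={b.txt} staged={none}
After op 2 (git add b.txt): modified={none} staged={b.txt}
After op 3 (modify a.txt): modified={a.txt} staged={b.txt}
After op 4 (git add a.txt): modified={none} staged={a.txt, b.txt}
After op 5 (git reset b.txt): modified={b.txt} staged={a.txt}
After op 6 (git reset a.txt): modified={a.txt, b.txt} staged={none}
After op 7 (git add b.txt): modified={a.txt} staged={b.txt}
After op 8 (git add a.txt): modified={none} staged={a.txt, b.txt}
After op 9 (git commit): modified={none} staged={none}
After op 10 (modify e.txt): modified={e.txt} staged={none}
After op 11 (modify a.txt): modified={a.txt, e.txt} staged={none}
After op 12 (git add e.txt): modified={a.txt} staged={e.txt}
After op 13 (git reset e.txt): modified={a.txt, e.txt} staged={none}
After op 14 (git add a.txt): modified={e.txt} staged={a.txt}
After op 15 (modify b.txt): modified={b.txt, e.txt} staged={a.txt}
After op 16 (git add b.txt): modified={e.txt} staged={a.txt, b.txt}
After op 17 (git reset b.txt): modified={b.txt, e.txt} staged={a.txt}
After op 18 (git add e.txt): modified={b.txt} staged={a.txt, e.txt}
After op 19 (git add b.txt): modified={none} staged={a.txt, b.txt, e.txt}
After op 20 (git reset d.txt): modified={none} staged={a.txt, b.txt, e.txt}
After op 21 (git commit): modified={none} staged={none}
After op 22 (git add c.txt): modified={none} staged={none}
After op 23 (modify e.txt): modified={e.txt} staged={none}
After op 24 (modify b.txt): modified={b.txt, e.txt} staged={none}
After op 25 (git add e.txt): modified={b.txt} staged={e.txt}
After op 26 (git add b.txt): modified={none} staged={b.txt, e.txt}
After op 27 (git reset a.txt): modified={none} staged={b.txt, e.txt}
After op 28 (git reset b.txt): modified={b.txt} staged={e.txt}
After op 29 (modify c.txt): modified={b.txt, c.txt} staged={e.txt}
Final staged set: {e.txt} -> count=1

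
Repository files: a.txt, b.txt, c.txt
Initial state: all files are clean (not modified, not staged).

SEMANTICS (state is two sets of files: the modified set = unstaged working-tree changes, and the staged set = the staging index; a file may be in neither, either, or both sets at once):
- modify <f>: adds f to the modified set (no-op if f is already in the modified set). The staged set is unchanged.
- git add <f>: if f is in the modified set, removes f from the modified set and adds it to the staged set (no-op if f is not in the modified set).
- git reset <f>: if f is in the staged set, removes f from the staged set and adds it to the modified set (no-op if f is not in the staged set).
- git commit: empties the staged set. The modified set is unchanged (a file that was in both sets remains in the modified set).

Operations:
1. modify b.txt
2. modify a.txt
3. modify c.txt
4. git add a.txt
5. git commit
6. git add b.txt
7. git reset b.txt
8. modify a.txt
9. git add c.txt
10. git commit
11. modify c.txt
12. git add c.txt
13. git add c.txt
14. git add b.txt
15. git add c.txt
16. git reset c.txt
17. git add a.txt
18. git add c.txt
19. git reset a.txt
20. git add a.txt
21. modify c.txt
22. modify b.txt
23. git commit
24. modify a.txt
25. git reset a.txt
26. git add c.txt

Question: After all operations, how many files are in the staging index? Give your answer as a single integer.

After op 1 (modify b.txt): modified={b.txt} staged={none}
After op 2 (modify a.txt): modified={a.txt, b.txt} staged={none}
After op 3 (modify c.txt): modified={a.txt, b.txt, c.txt} staged={none}
After op 4 (git add a.txt): modified={b.txt, c.txt} staged={a.txt}
After op 5 (git commit): modified={b.txt, c.txt} staged={none}
After op 6 (git add b.txt): modified={c.txt} staged={b.txt}
After op 7 (git reset b.txt): modified={b.txt, c.txt} staged={none}
After op 8 (modify a.txt): modified={a.txt, b.txt, c.txt} staged={none}
After op 9 (git add c.txt): modified={a.txt, b.txt} staged={c.txt}
After op 10 (git commit): modified={a.txt, b.txt} staged={none}
After op 11 (modify c.txt): modified={a.txt, b.txt, c.txt} staged={none}
After op 12 (git add c.txt): modified={a.txt, b.txt} staged={c.txt}
After op 13 (git add c.txt): modified={a.txt, b.txt} staged={c.txt}
After op 14 (git add b.txt): modified={a.txt} staged={b.txt, c.txt}
After op 15 (git add c.txt): modified={a.txt} staged={b.txt, c.txt}
After op 16 (git reset c.txt): modified={a.txt, c.txt} staged={b.txt}
After op 17 (git add a.txt): modified={c.txt} staged={a.txt, b.txt}
After op 18 (git add c.txt): modified={none} staged={a.txt, b.txt, c.txt}
After op 19 (git reset a.txt): modified={a.txt} staged={b.txt, c.txt}
After op 20 (git add a.txt): modified={none} staged={a.txt, b.txt, c.txt}
After op 21 (modify c.txt): modified={c.txt} staged={a.txt, b.txt, c.txt}
After op 22 (modify b.txt): modified={b.txt, c.txt} staged={a.txt, b.txt, c.txt}
After op 23 (git commit): modified={b.txt, c.txt} staged={none}
After op 24 (modify a.txt): modified={a.txt, b.txt, c.txt} staged={none}
After op 25 (git reset a.txt): modified={a.txt, b.txt, c.txt} staged={none}
After op 26 (git add c.txt): modified={a.txt, b.txt} staged={c.txt}
Final staged set: {c.txt} -> count=1

Answer: 1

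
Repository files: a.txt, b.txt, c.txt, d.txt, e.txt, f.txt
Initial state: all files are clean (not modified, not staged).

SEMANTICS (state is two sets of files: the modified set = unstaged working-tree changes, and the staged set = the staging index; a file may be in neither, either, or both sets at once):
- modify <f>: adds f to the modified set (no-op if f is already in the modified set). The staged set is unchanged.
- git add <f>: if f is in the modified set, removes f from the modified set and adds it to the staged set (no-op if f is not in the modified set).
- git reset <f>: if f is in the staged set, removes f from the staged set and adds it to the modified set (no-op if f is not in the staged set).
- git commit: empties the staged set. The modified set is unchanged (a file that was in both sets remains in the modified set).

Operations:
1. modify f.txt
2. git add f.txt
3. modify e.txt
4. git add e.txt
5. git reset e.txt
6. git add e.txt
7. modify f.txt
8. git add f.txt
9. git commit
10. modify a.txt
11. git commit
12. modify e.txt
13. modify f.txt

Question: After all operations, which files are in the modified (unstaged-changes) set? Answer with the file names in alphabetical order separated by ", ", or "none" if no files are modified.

Answer: a.txt, e.txt, f.txt

Derivation:
After op 1 (modify f.txt): modified={f.txt} staged={none}
After op 2 (git add f.txt): modified={none} staged={f.txt}
After op 3 (modify e.txt): modified={e.txt} staged={f.txt}
After op 4 (git add e.txt): modified={none} staged={e.txt, f.txt}
After op 5 (git reset e.txt): modified={e.txt} staged={f.txt}
After op 6 (git add e.txt): modified={none} staged={e.txt, f.txt}
After op 7 (modify f.txt): modified={f.txt} staged={e.txt, f.txt}
After op 8 (git add f.txt): modified={none} staged={e.txt, f.txt}
After op 9 (git commit): modified={none} staged={none}
After op 10 (modify a.txt): modified={a.txt} staged={none}
After op 11 (git commit): modified={a.txt} staged={none}
After op 12 (modify e.txt): modified={a.txt, e.txt} staged={none}
After op 13 (modify f.txt): modified={a.txt, e.txt, f.txt} staged={none}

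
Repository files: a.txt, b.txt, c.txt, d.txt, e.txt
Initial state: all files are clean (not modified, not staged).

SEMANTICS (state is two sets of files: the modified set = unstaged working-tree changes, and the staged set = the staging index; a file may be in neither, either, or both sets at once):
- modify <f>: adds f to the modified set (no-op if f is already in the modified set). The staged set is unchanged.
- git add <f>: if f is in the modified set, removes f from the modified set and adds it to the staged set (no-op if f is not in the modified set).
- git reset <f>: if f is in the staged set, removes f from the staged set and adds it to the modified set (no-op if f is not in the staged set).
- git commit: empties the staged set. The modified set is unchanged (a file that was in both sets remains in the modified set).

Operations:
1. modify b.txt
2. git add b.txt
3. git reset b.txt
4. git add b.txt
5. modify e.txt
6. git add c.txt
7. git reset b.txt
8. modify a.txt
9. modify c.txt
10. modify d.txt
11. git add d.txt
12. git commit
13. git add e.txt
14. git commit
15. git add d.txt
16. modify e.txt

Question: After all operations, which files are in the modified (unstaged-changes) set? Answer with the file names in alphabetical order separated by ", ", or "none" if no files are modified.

After op 1 (modify b.txt): modified={b.txt} staged={none}
After op 2 (git add b.txt): modified={none} staged={b.txt}
After op 3 (git reset b.txt): modified={b.txt} staged={none}
After op 4 (git add b.txt): modified={none} staged={b.txt}
After op 5 (modify e.txt): modified={e.txt} staged={b.txt}
After op 6 (git add c.txt): modified={e.txt} staged={b.txt}
After op 7 (git reset b.txt): modified={b.txt, e.txt} staged={none}
After op 8 (modify a.txt): modified={a.txt, b.txt, e.txt} staged={none}
After op 9 (modify c.txt): modified={a.txt, b.txt, c.txt, e.txt} staged={none}
After op 10 (modify d.txt): modified={a.txt, b.txt, c.txt, d.txt, e.txt} staged={none}
After op 11 (git add d.txt): modified={a.txt, b.txt, c.txt, e.txt} staged={d.txt}
After op 12 (git commit): modified={a.txt, b.txt, c.txt, e.txt} staged={none}
After op 13 (git add e.txt): modified={a.txt, b.txt, c.txt} staged={e.txt}
After op 14 (git commit): modified={a.txt, b.txt, c.txt} staged={none}
After op 15 (git add d.txt): modified={a.txt, b.txt, c.txt} staged={none}
After op 16 (modify e.txt): modified={a.txt, b.txt, c.txt, e.txt} staged={none}

Answer: a.txt, b.txt, c.txt, e.txt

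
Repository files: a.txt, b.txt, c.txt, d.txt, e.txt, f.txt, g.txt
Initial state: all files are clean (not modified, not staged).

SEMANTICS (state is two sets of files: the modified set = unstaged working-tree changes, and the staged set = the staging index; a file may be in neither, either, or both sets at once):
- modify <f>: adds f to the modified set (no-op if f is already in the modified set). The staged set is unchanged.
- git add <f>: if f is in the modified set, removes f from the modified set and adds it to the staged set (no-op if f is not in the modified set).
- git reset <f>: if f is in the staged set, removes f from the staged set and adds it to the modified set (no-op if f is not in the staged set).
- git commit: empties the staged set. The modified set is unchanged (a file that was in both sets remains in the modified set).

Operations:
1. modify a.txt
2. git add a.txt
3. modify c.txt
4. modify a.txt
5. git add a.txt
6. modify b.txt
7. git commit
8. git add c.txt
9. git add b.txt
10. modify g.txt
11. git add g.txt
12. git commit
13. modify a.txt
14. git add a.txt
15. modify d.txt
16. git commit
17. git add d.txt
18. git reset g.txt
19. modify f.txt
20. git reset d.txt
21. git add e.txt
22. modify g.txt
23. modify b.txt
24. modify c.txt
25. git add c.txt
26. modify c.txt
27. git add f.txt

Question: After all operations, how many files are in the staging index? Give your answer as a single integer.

After op 1 (modify a.txt): modified={a.txt} staged={none}
After op 2 (git add a.txt): modified={none} staged={a.txt}
After op 3 (modify c.txt): modified={c.txt} staged={a.txt}
After op 4 (modify a.txt): modified={a.txt, c.txt} staged={a.txt}
After op 5 (git add a.txt): modified={c.txt} staged={a.txt}
After op 6 (modify b.txt): modified={b.txt, c.txt} staged={a.txt}
After op 7 (git commit): modified={b.txt, c.txt} staged={none}
After op 8 (git add c.txt): modified={b.txt} staged={c.txt}
After op 9 (git add b.txt): modified={none} staged={b.txt, c.txt}
After op 10 (modify g.txt): modified={g.txt} staged={b.txt, c.txt}
After op 11 (git add g.txt): modified={none} staged={b.txt, c.txt, g.txt}
After op 12 (git commit): modified={none} staged={none}
After op 13 (modify a.txt): modified={a.txt} staged={none}
After op 14 (git add a.txt): modified={none} staged={a.txt}
After op 15 (modify d.txt): modified={d.txt} staged={a.txt}
After op 16 (git commit): modified={d.txt} staged={none}
After op 17 (git add d.txt): modified={none} staged={d.txt}
After op 18 (git reset g.txt): modified={none} staged={d.txt}
After op 19 (modify f.txt): modified={f.txt} staged={d.txt}
After op 20 (git reset d.txt): modified={d.txt, f.txt} staged={none}
After op 21 (git add e.txt): modified={d.txt, f.txt} staged={none}
After op 22 (modify g.txt): modified={d.txt, f.txt, g.txt} staged={none}
After op 23 (modify b.txt): modified={b.txt, d.txt, f.txt, g.txt} staged={none}
After op 24 (modify c.txt): modified={b.txt, c.txt, d.txt, f.txt, g.txt} staged={none}
After op 25 (git add c.txt): modified={b.txt, d.txt, f.txt, g.txt} staged={c.txt}
After op 26 (modify c.txt): modified={b.txt, c.txt, d.txt, f.txt, g.txt} staged={c.txt}
After op 27 (git add f.txt): modified={b.txt, c.txt, d.txt, g.txt} staged={c.txt, f.txt}
Final staged set: {c.txt, f.txt} -> count=2

Answer: 2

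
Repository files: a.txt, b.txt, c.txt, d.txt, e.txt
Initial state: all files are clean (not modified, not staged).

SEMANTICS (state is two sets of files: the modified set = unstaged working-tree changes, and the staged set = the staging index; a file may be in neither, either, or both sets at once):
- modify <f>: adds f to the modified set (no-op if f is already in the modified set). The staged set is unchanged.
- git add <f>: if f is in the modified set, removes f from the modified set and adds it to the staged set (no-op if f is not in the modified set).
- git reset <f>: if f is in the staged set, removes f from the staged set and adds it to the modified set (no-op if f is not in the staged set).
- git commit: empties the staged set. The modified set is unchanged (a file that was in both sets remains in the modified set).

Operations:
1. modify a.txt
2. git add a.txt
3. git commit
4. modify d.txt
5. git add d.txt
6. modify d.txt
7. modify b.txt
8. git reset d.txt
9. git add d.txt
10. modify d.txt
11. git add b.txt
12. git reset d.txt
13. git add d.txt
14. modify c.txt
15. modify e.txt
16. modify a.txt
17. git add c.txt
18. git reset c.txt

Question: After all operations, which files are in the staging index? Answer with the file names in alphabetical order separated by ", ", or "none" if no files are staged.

Answer: b.txt, d.txt

Derivation:
After op 1 (modify a.txt): modified={a.txt} staged={none}
After op 2 (git add a.txt): modified={none} staged={a.txt}
After op 3 (git commit): modified={none} staged={none}
After op 4 (modify d.txt): modified={d.txt} staged={none}
After op 5 (git add d.txt): modified={none} staged={d.txt}
After op 6 (modify d.txt): modified={d.txt} staged={d.txt}
After op 7 (modify b.txt): modified={b.txt, d.txt} staged={d.txt}
After op 8 (git reset d.txt): modified={b.txt, d.txt} staged={none}
After op 9 (git add d.txt): modified={b.txt} staged={d.txt}
After op 10 (modify d.txt): modified={b.txt, d.txt} staged={d.txt}
After op 11 (git add b.txt): modified={d.txt} staged={b.txt, d.txt}
After op 12 (git reset d.txt): modified={d.txt} staged={b.txt}
After op 13 (git add d.txt): modified={none} staged={b.txt, d.txt}
After op 14 (modify c.txt): modified={c.txt} staged={b.txt, d.txt}
After op 15 (modify e.txt): modified={c.txt, e.txt} staged={b.txt, d.txt}
After op 16 (modify a.txt): modified={a.txt, c.txt, e.txt} staged={b.txt, d.txt}
After op 17 (git add c.txt): modified={a.txt, e.txt} staged={b.txt, c.txt, d.txt}
After op 18 (git reset c.txt): modified={a.txt, c.txt, e.txt} staged={b.txt, d.txt}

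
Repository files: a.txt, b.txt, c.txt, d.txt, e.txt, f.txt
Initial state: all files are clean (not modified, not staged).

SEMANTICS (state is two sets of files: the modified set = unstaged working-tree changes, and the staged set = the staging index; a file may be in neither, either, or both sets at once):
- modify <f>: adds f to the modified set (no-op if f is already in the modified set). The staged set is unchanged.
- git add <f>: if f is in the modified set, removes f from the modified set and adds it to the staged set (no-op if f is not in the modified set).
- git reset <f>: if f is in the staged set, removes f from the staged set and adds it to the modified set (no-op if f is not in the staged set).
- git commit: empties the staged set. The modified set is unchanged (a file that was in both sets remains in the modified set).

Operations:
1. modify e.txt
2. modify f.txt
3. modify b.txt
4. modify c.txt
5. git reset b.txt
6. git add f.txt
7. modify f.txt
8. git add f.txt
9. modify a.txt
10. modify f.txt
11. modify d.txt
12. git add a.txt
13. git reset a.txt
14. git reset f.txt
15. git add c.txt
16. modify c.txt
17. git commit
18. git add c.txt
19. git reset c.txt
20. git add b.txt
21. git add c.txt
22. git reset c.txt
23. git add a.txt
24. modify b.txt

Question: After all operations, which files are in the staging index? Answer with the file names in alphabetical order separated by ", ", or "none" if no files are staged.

After op 1 (modify e.txt): modified={e.txt} staged={none}
After op 2 (modify f.txt): modified={e.txt, f.txt} staged={none}
After op 3 (modify b.txt): modified={b.txt, e.txt, f.txt} staged={none}
After op 4 (modify c.txt): modified={b.txt, c.txt, e.txt, f.txt} staged={none}
After op 5 (git reset b.txt): modified={b.txt, c.txt, e.txt, f.txt} staged={none}
After op 6 (git add f.txt): modified={b.txt, c.txt, e.txt} staged={f.txt}
After op 7 (modify f.txt): modified={b.txt, c.txt, e.txt, f.txt} staged={f.txt}
After op 8 (git add f.txt): modified={b.txt, c.txt, e.txt} staged={f.txt}
After op 9 (modify a.txt): modified={a.txt, b.txt, c.txt, e.txt} staged={f.txt}
After op 10 (modify f.txt): modified={a.txt, b.txt, c.txt, e.txt, f.txt} staged={f.txt}
After op 11 (modify d.txt): modified={a.txt, b.txt, c.txt, d.txt, e.txt, f.txt} staged={f.txt}
After op 12 (git add a.txt): modified={b.txt, c.txt, d.txt, e.txt, f.txt} staged={a.txt, f.txt}
After op 13 (git reset a.txt): modified={a.txt, b.txt, c.txt, d.txt, e.txt, f.txt} staged={f.txt}
After op 14 (git reset f.txt): modified={a.txt, b.txt, c.txt, d.txt, e.txt, f.txt} staged={none}
After op 15 (git add c.txt): modified={a.txt, b.txt, d.txt, e.txt, f.txt} staged={c.txt}
After op 16 (modify c.txt): modified={a.txt, b.txt, c.txt, d.txt, e.txt, f.txt} staged={c.txt}
After op 17 (git commit): modified={a.txt, b.txt, c.txt, d.txt, e.txt, f.txt} staged={none}
After op 18 (git add c.txt): modified={a.txt, b.txt, d.txt, e.txt, f.txt} staged={c.txt}
After op 19 (git reset c.txt): modified={a.txt, b.txt, c.txt, d.txt, e.txt, f.txt} staged={none}
After op 20 (git add b.txt): modified={a.txt, c.txt, d.txt, e.txt, f.txt} staged={b.txt}
After op 21 (git add c.txt): modified={a.txt, d.txt, e.txt, f.txt} staged={b.txt, c.txt}
After op 22 (git reset c.txt): modified={a.txt, c.txt, d.txt, e.txt, f.txt} staged={b.txt}
After op 23 (git add a.txt): modified={c.txt, d.txt, e.txt, f.txt} staged={a.txt, b.txt}
After op 24 (modify b.txt): modified={b.txt, c.txt, d.txt, e.txt, f.txt} staged={a.txt, b.txt}

Answer: a.txt, b.txt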